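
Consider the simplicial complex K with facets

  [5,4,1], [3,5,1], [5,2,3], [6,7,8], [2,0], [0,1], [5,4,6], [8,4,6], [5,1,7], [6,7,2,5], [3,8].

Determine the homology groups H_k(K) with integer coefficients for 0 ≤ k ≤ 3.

H_0 = Z,  H_1 = Z^2,  H_2 = 0,  H_3 = 0.

Fix the vertex order 0 < 1 < 2 < 3 < 4 < 5 < 6 < 7 < 8 and write every simplex with vertices in increasing order. Then dim K = 3 and the simplices of K are:

  0-simplices (9): [0], [1], [2], [3], [4], [5], [6], [7], [8]
  1-simplices (20): [0,1], [0,2], [1,3], [1,4], [1,5], [1,7], [2,3], [2,5], [2,6], [2,7], [3,5], [3,8], [4,5], [4,6], [4,8], [5,6], [5,7], [6,7], [6,8], [7,8]
  2-simplices (11): [1,3,5], [1,4,5], [1,5,7], [2,3,5], [2,5,6], [2,5,7], [2,6,7], [4,5,6], [4,6,8], [5,6,7], [6,7,8]
  3-simplices (1): [2,5,6,7]

so the chain groups are C_0 ≅ Z^9, C_1 ≅ Z^20, C_2 ≅ Z^11, C_3 ≅ Z^1.

Boundary ∂_1: C_1 → C_0 is given by ∂[p,q] = [q] − [p]. For instance
  ∂[0,1] = [1] − [0].
As a 9×20 matrix over Z this has rank 8, with invariant factors (1,1,1,1,1,1,1,1).

Boundary ∂_2: C_2 → C_1 maps a triangle to the signed sum of its edges. For instance
  ∂[1,5,7] = [5,7] − [1,7] + [1,5],
  ∂[2,3,5] = [3,5] − [2,5] + [2,3].
The resulting 20×11 matrix has rank 10, and its Smith normal form has invariant factors (1,1,1,1,1,1,1,1,1,1).

∂_3: C_3 → C_2 sends each 3-simplex σ to the alternating sum Σ_i (−1)^i (σ with its i-th vertex removed). For instance
  ∂[2,5,6,7] = [5,6,7] − [2,6,7] + [2,5,7] − [2,5,6].
The 11×1 boundary matrix has rank 1 and Smith normal form diag(1).

From H_k ≅ ker(∂_k) / im(∂_{k+1}) we obtain:

  H_0: rank C_0 − rank ∂_1 = 9 − 8 = 1, and the invariant factors of ∂_1 are all 1, so H_0 ≅ Z.
  H_1: rank ker ∂_1 − rank ∂_2 = (20 − 8) − 10 = 2, and the invariant factors of ∂_2 are all 1, so H_1 ≅ Z^2.
  H_2: rank ker ∂_2 − rank ∂_3 = (11 − 10) − 1 = 0, and the invariant factors of ∂_3 are all 1, so H_2 ≅ 0.
  H_3: rank ker ∂_3 − rank ∂_4 = (1 − 1) − 0 = 0, and there is no ∂_4, so H_3 ≅ 0.

As a check, the Euler characteristic is 9 − 20 + 11 − 1 = -1, which agrees with 1 − 2 + 0 − 0 = -1.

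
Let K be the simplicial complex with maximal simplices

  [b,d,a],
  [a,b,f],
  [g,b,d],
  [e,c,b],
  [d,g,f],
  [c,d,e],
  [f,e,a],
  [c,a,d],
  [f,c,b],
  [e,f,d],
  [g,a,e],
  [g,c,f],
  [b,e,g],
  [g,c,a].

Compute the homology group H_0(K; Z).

We work with the vertex ordering a < b < c < d < e < f < g. The simplices of K, each written with vertices in increasing order, are:

  0-simplices (7): a, b, c, d, e, f, g
  1-simplices (21): ab, ac, ad, ae, af, ag, bc, bd, be, bf, bg, cd, ce, cf, cg, de, df, dg, ef, eg, fg
  2-simplices (14): abd, abf, acd, acg, aef, aeg, bce, bcf, bdg, beg, cde, cfg, def, dfg

so the chain groups are C_0 ≅ Z^7, C_1 ≅ Z^21, C_2 ≅ Z^14.

The boundary map ∂_1: C_1 → C_0 is given by ∂[p,q] = [q] − [p].
This gives a 7×21 integer matrix of rank 6; reducing to Smith normal form yields diagonal entries (1,1,1,1,1,1).

∂_2: C_2 → C_1 acts by ∂[p,q,r] = [q,r] − [p,r] + [p,q]. For instance
  ∂abf = bf − af + ab,
  ∂abd = bd − ad + ab.
As a 21×14 matrix over Z this has rank 13, with invariant factors (1,1,1,1,1,1,1,1,1,1,1,1,1).

Reading off H_k = ker ∂_k / im ∂_{k+1}:

  H_0: rank C_0 − rank ∂_1 = 7 − 6 = 1, and the invariant factors of ∂_1 are all 1, so H_0 ≅ Z.

(K is a triangulation of the torus T^2.)

H_0 = Z.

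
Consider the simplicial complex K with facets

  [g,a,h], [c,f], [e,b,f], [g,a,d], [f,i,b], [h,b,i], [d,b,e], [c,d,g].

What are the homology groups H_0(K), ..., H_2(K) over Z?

H_0 = Z,  H_1 = Z^2,  H_2 = 0.

Take the total order a < b < c < d < e < f < g < h < i on the vertex set. Then K (dimension 2) consists of the simplices:

  0-simplices (9): a, b, c, d, e, f, g, h, i
  1-simplices (17): ad, ag, ah, bd, be, bf, bh, bi, cd, cf, cg, de, dg, ef, fi, gh, hi
  2-simplices (7): adg, agh, bde, bef, bfi, bhi, cdg

Hence C_0 ≅ Z^9, C_1 ≅ Z^17, C_2 ≅ Z^7.

Boundary ∂_1: C_1 → C_0 is given by ∂[p,q] = [q] − [p].
The resulting 9×17 matrix has rank 8, and its Smith normal form has invariant factors (1,1,1,1,1,1,1,1).

∂_2: C_2 → C_1 sends each 2-simplex [p,q,r] to [q,r] − [p,r] + [p,q]. For instance
  ∂bfi = fi − bi + bf,
  ∂bhi = hi − bi + bh.
The resulting 17×7 matrix has rank 7, and its Smith normal form has invariant factors (1,1,1,1,1,1,1).

Now H_k = ker ∂_k / im ∂_{k+1}, so:

  H_0: rank C_0 − rank ∂_1 = 9 − 8 = 1, and the invariant factors of ∂_1 are all 1, so H_0 ≅ Z.
  H_1: rank ker ∂_1 − rank ∂_2 = (17 − 8) − 7 = 2, and the invariant factors of ∂_2 are all 1, so H_1 ≅ Z^2.
  H_2: rank ker ∂_2 − rank ∂_3 = (7 − 7) − 0 = 0, and there is no ∂_3, so H_2 ≅ 0.

As a check, the Euler characteristic is 9 − 17 + 7 = -1, which agrees with 1 − 2 + 0 = -1.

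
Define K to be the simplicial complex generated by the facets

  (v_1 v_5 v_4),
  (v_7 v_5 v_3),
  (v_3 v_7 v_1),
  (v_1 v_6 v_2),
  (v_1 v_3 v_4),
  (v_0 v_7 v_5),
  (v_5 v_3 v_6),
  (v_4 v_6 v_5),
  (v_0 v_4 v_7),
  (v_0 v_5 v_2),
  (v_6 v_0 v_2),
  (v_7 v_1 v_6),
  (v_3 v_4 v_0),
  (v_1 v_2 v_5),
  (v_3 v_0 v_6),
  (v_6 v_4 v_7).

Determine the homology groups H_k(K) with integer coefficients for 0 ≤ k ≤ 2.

We work with the vertex ordering v_0 < v_1 < v_2 < v_3 < v_4 < v_5 < v_6 < v_7. The simplices of K, each written with vertices in increasing order, are:

  0-simplices (8): [v_0], [v_1], [v_2], [v_3], [v_4], [v_5], [v_6], [v_7]
  1-simplices (24): (24 of them)
  2-simplices (16): (16 of them)

Hence C_0 ≅ Z^8, C_1 ≅ Z^24, C_2 ≅ Z^16.

∂_1: C_1 → C_0 maps an edge to its endpoints' difference, ∂[p,q] = q − p. For instance
  ∂[v_0,v_3] = [v_3] − [v_0].
The resulting 8×24 matrix has rank 7, and its Smith normal form has invariant factors (1,1,1,1,1,1,1).

The boundary map ∂_2: C_2 → C_1 maps a triangle to the signed sum of its edges. For instance
  ∂[v_1,v_2,v_6] = [v_2,v_6] − [v_1,v_6] + [v_1,v_2],
  ∂[v_1,v_3,v_4] = [v_3,v_4] − [v_1,v_4] + [v_1,v_3].
As a 24×16 matrix over Z this has rank 15, with invariant factors (1,1,1,1,1,1,1,1,1,1,1,1,1,1,1).

Now H_k = ker ∂_k / im ∂_{k+1}, so:

  H_0: rank C_0 − rank ∂_1 = 8 − 7 = 1, and the invariant factors of ∂_1 are all 1, so H_0 ≅ Z.
  H_1: rank ker ∂_1 − rank ∂_2 = (24 − 7) − 15 = 2, and the invariant factors of ∂_2 are all 1, so H_1 ≅ Z^2.
  H_2: rank ker ∂_2 − rank ∂_3 = (16 − 15) − 0 = 1, and there is no ∂_3, so H_2 ≅ Z.

As a check, the Euler characteristic is 8 − 24 + 16 = 0, which agrees with 1 − 2 + 1 = 0.
(K is a triangulation of the torus T^2.)

H_0 = Z,  H_1 = Z^2,  H_2 = Z.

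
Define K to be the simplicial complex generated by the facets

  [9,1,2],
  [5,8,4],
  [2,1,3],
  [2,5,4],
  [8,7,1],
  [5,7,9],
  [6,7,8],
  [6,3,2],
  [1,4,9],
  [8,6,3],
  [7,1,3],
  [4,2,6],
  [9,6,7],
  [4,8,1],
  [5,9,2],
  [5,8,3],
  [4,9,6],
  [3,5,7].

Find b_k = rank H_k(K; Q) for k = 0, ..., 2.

b_0 = 1, b_1 = 1, b_2 = 0.

Fix the vertex order 1 < 2 < 3 < 4 < 5 < 6 < 7 < 8 < 9 and write every simplex with vertices in increasing order. Then dim K = 2 and the simplices of K are:

  0-simplices (9): [1], [2], [3], [4], [5], [6], [7], [8], [9]
  1-simplices (27): (27 of them)
  2-simplices (18): [1,2,3], [1,2,9], [1,3,7], [1,4,8], [1,4,9], [1,7,8], [2,3,6], [2,4,5], [2,4,6], [2,5,9], [3,5,7], [3,5,8], [3,6,8], [4,5,8], [4,6,9], [5,7,9], [6,7,8], [6,7,9]

giving chain groups C_0 ≅ Z^9, C_1 ≅ Z^27, C_2 ≅ Z^18.

Boundary ∂_1: C_1 → C_0 sends each edge [p,q] (with p < q) to q − p. For instance
  ∂[2,6] = [6] − [2].
The resulting 9×27 matrix has rank 8, and its Smith normal form has invariant factors (1,1,1,1,1,1,1,1).

∂_2: C_2 → C_1 acts by ∂[p,q,r] = [q,r] − [p,r] + [p,q]. For instance
  ∂[2,4,5] = [4,5] − [2,5] + [2,4],
  ∂[3,5,8] = [5,8] − [3,8] + [3,5].
The 27×18 boundary matrix has rank 18 and Smith normal form diag(1,1,1,1,1,1,1,1,1,1,1,1,1,1,1,1,1,2).

Reading off H_k = ker ∂_k / im ∂_{k+1}:

  H_0: rank C_0 − rank ∂_1 = 9 − 8 = 1, and the invariant factors of ∂_1 are all 1, so H_0 = Z.
  H_1: rank ker ∂_1 − rank ∂_2 = (27 − 8) − 18 = 1, and ∂_2 has invariant factor 2 > 1, so H_1 = Z ⊕ Z_2.
  H_2: rank ker ∂_2 − rank ∂_3 = (18 − 18) − 0 = 0, and there is no ∂_3, so H_2 = 0.

Hence the Betti numbers are b_0 = 1, b_1 = 1, b_2 = 0.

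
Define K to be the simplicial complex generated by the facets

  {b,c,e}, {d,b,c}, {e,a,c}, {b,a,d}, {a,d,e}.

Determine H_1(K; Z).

Fix the vertex order a < b < c < d < e and write every simplex with vertices in increasing order. Then dim K = 2 and the simplices of K are:

  0-simplices (5): a, b, c, d, e
  1-simplices (10): ab, ac, ad, ae, bc, bd, be, cd, ce, de
  2-simplices (5): abd, ace, ade, bcd, bce

giving chain groups C_0 ≅ Z^5, C_1 ≅ Z^10, C_2 ≅ Z^5.

∂_1: C_1 → C_0 is given by ∂[p,q] = [q] − [p]. For instance
  ∂ad = d − a.
As a 5×10 matrix over Z this has rank 4, with invariant factors (1,1,1,1).

∂_2: C_2 → C_1 maps a triangle to the signed sum of its edges. For instance
  ∂bce = ce − be + bc,
  ∂ade = de − ae + ad.
The 10×5 boundary matrix has rank 5 and Smith normal form diag(1,1,1,1,1).

Reading off H_k = ker ∂_k / im ∂_{k+1}:

  H_1: rank ker ∂_1 − rank ∂_2 = (10 − 4) − 5 = 1, and the invariant factors of ∂_2 are all 1, so H_1 = Z.

H_1 = Z.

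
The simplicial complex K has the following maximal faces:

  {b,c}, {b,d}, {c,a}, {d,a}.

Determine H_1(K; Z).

Order the vertices as a < b < c < d. Listing each simplex with vertices in this order, K has dimension 1 with simplices:

  0-simplices (4): a, b, c, d
  1-simplices (4): ac, ad, bc, bd

so the chain groups are C_0 ≅ Z^4, C_1 ≅ Z^4.

∂_1: C_1 → C_0 maps an edge to its endpoints' difference, ∂[p,q] = q − p. For instance
  ∂bc = c − b.
As a 4×4 matrix over Z this has rank 3, with invariant factors (1,1,1).

Now H_k = ker ∂_k / im ∂_{k+1}, so:

  H_1: rank ker ∂_1 − rank ∂_2 = (4 − 3) − 0 = 1, and there is no ∂_2, so H_1 = Z.

H_1 = Z.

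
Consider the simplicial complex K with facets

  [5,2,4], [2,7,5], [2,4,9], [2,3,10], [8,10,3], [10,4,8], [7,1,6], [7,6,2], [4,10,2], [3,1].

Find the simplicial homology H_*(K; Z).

H_0 ≅ Z,  H_1 ≅ Z,  H_2 = 0.

Fix the vertex order 1 < 2 < 3 < 4 < 5 < 6 < 7 < 8 < 9 < 10 and write every simplex with vertices in increasing order. Then dim K = 2 and the simplices of K are:

  0-simplices (10): [1], [2], [3], [4], [5], [6], [7], [8], [9], [10]
  1-simplices (19): [1,3], [1,6], [1,7], [2,3], [2,4], [2,5], [2,6], [2,7], [2,9], [2,10], [3,8], [3,10], [4,5], [4,8], [4,9], [4,10], [5,7], [6,7], [8,10]
  2-simplices (9): [1,6,7], [2,3,10], [2,4,5], [2,4,9], [2,4,10], [2,5,7], [2,6,7], [3,8,10], [4,8,10]

giving chain groups C_0 ≅ Z^10, C_1 ≅ Z^19, C_2 ≅ Z^9.

Boundary ∂_1: C_1 → C_0 maps an edge to its endpoints' difference, ∂[p,q] = q − p. For instance
  ∂[4,9] = [9] − [4].
As a 10×19 matrix over Z this has rank 9, with invariant factors (1,1,1,1,1,1,1,1,1).

∂_2: C_2 → C_1 maps a triangle to the signed sum of its edges. For instance
  ∂[1,6,7] = [6,7] − [1,7] + [1,6],
  ∂[2,4,5] = [4,5] − [2,5] + [2,4].
The 19×9 boundary matrix has rank 9 and Smith normal form diag(1,1,1,1,1,1,1,1,1).

Computing H_k = (kernel of ∂_k) / (image of ∂_{k+1}):

  H_0: rank C_0 − rank ∂_1 = 10 − 9 = 1, and the invariant factors of ∂_1 are all 1, so H_0 = Z.
  H_1: rank ker ∂_1 − rank ∂_2 = (19 − 9) − 9 = 1, and the invariant factors of ∂_2 are all 1, so H_1 = Z.
  H_2: rank ker ∂_2 − rank ∂_3 = (9 − 9) − 0 = 0, and there is no ∂_3, so H_2 = 0.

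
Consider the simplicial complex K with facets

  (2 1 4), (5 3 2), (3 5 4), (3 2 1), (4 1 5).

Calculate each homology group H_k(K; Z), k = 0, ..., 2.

Take the total order 1 < 2 < 3 < 4 < 5 on the vertex set. Then K (dimension 2) consists of the simplices:

  0-simplices (5): [1], [2], [3], [4], [5]
  1-simplices (10): [1,2], [1,3], [1,4], [1,5], [2,3], [2,4], [2,5], [3,4], [3,5], [4,5]
  2-simplices (5): [1,2,3], [1,2,4], [1,4,5], [2,3,5], [3,4,5]

Hence C_0 ≅ Z^5, C_1 ≅ Z^10, C_2 ≅ Z^5.

Boundary ∂_1: C_1 → C_0 maps an edge to its endpoints' difference, ∂[p,q] = q − p.
As a 5×10 matrix over Z this has rank 4, with invariant factors (1,1,1,1).

Boundary ∂_2: C_2 → C_1 maps a triangle to the signed sum of its edges. For instance
  ∂[3,4,5] = [4,5] − [3,5] + [3,4],
  ∂[2,3,5] = [3,5] − [2,5] + [2,3].
The resulting 10×5 matrix has rank 5, and its Smith normal form has invariant factors (1,1,1,1,1).

Reading off H_k = ker ∂_k / im ∂_{k+1}:

  H_0: rank C_0 − rank ∂_1 = 5 − 4 = 1, and the invariant factors of ∂_1 are all 1, so H_0 = Z.
  H_1: rank ker ∂_1 − rank ∂_2 = (10 − 4) − 5 = 1, and the invariant factors of ∂_2 are all 1, so H_1 = Z.
  H_2: rank ker ∂_2 − rank ∂_3 = (5 − 5) − 0 = 0, and there is no ∂_3, so H_2 = 0.

H_0 = Z,  H_1 = Z,  H_2 = 0.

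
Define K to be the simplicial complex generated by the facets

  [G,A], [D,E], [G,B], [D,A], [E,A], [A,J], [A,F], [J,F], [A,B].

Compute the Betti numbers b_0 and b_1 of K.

b_0 = 1, b_1 = 3.

Order the vertices as A < B < D < E < F < G < J. Listing each simplex with vertices in this order, K has dimension 1 with simplices:

  0-simplices (7): A, B, D, E, F, G, J
  1-simplices (9): AB, AD, AE, AF, AG, AJ, BG, DE, FJ

Hence C_0 ≅ Z^7, C_1 ≅ Z^9.

The boundary map ∂_1: C_1 → C_0 maps an edge to its endpoints' difference, ∂[p,q] = q − p. For instance
  ∂AG = G − A.
The resulting 7×9 matrix has rank 6, and its Smith normal form has invariant factors (1,1,1,1,1,1).

Computing H_k = (kernel of ∂_k) / (image of ∂_{k+1}):

  H_0: rank C_0 − rank ∂_1 = 7 − 6 = 1, and the invariant factors of ∂_1 are all 1, so H_0 = Z.
  H_1: rank ker ∂_1 − rank ∂_2 = (9 − 6) − 0 = 3, and there is no ∂_2, so H_1 = Z^3.

Hence the Betti numbers are b_0 = 1, b_1 = 3.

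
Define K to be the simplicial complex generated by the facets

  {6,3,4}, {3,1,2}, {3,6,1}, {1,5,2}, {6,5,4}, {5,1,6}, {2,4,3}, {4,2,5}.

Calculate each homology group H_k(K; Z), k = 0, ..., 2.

H_0 ≅ Z,  H_1 = 0,  H_2 ≅ Z.

Fix the vertex order 1 < 2 < 3 < 4 < 5 < 6 and write every simplex with vertices in increasing order. Then dim K = 2 and the simplices of K are:

  0-simplices (6): [1], [2], [3], [4], [5], [6]
  1-simplices (12): [1,2], [1,3], [1,5], [1,6], [2,3], [2,4], [2,5], [3,4], [3,6], [4,5], [4,6], [5,6]
  2-simplices (8): [1,2,3], [1,2,5], [1,3,6], [1,5,6], [2,3,4], [2,4,5], [3,4,6], [4,5,6]

Hence C_0 ≅ Z^6, C_1 ≅ Z^12, C_2 ≅ Z^8.

Boundary ∂_1: C_1 → C_0 maps an edge to its endpoints' difference, ∂[p,q] = q − p. For instance
  ∂[2,5] = [5] − [2].
The resulting 6×12 matrix has rank 5, and its Smith normal form has invariant factors (1,1,1,1,1).

∂_2: C_2 → C_1 acts by ∂[p,q,r] = [q,r] − [p,r] + [p,q]. For instance
  ∂[2,4,5] = [4,5] − [2,5] + [2,4],
  ∂[1,3,6] = [3,6] − [1,6] + [1,3].
As a 12×8 matrix over Z this has rank 7, with invariant factors (1,1,1,1,1,1,1).

Computing H_k = (kernel of ∂_k) / (image of ∂_{k+1}):

  H_0: rank C_0 − rank ∂_1 = 6 − 5 = 1, and the invariant factors of ∂_1 are all 1, so H_0 = Z.
  H_1: rank ker ∂_1 − rank ∂_2 = (12 − 5) − 7 = 0, and the invariant factors of ∂_2 are all 1, so H_1 = 0.
  H_2: rank ker ∂_2 − rank ∂_3 = (8 − 7) − 0 = 1, and there is no ∂_3, so H_2 = Z.

(K is a triangulation of the 2-sphere S^2.)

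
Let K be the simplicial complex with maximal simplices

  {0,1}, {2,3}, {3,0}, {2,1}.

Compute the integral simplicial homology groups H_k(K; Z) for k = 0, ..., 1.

H_0 = Z,  H_1 = Z.

Order the vertices as 0 < 1 < 2 < 3. Listing each simplex with vertices in this order, K has dimension 1 with simplices:

  0-simplices (4): [0], [1], [2], [3]
  1-simplices (4): [0,1], [0,3], [1,2], [2,3]

giving chain groups C_0 ≅ Z^4, C_1 ≅ Z^4.

Boundary ∂_1: C_1 → C_0 maps an edge to its endpoints' difference, ∂[p,q] = q − p.
This gives a 4×4 integer matrix of rank 3; reducing to Smith normal form yields diagonal entries (1,1,1).

Now H_k = ker ∂_k / im ∂_{k+1}, so:

  H_0: rank C_0 − rank ∂_1 = 4 − 3 = 1, and the invariant factors of ∂_1 are all 1, so H_0 = Z.
  H_1: rank ker ∂_1 − rank ∂_2 = (4 − 3) − 0 = 1, and there is no ∂_2, so H_1 = Z.

As a check, the Euler characteristic is 4 − 4 = 0, which agrees with 1 − 1 = 0.
(K is a triangulation of the circle S^1.)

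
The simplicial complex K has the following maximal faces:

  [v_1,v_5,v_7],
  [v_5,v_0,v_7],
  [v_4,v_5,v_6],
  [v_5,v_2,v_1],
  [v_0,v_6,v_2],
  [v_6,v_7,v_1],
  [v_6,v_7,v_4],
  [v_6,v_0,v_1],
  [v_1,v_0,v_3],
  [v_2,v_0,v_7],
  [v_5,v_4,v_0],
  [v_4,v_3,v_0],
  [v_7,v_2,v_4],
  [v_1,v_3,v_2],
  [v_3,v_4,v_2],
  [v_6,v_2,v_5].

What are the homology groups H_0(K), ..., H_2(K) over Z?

We work with the vertex ordering v_0 < v_1 < v_2 < v_3 < v_4 < v_5 < v_6 < v_7. The simplices of K, each written with vertices in increasing order, are:

  0-simplices (8): [v_0], [v_1], [v_2], [v_3], [v_4], [v_5], [v_6], [v_7]
  1-simplices (24): (24 of them)
  2-simplices (16): (16 of them)

giving chain groups C_0 ≅ Z^8, C_1 ≅ Z^24, C_2 ≅ Z^16.

The boundary map ∂_1: C_1 → C_0 sends each edge [p,q] (with p < q) to q − p.
The 8×24 boundary matrix has rank 7 and Smith normal form diag(1,1,1,1,1,1,1).

Boundary ∂_2: C_2 → C_1 acts by ∂[p,q,r] = [q,r] − [p,r] + [p,q]. For instance
  ∂[v_0,v_2,v_7] = [v_2,v_7] − [v_0,v_7] + [v_0,v_2],
  ∂[v_1,v_5,v_7] = [v_5,v_7] − [v_1,v_7] + [v_1,v_5].
The 24×16 boundary matrix has rank 15 and Smith normal form diag(1,1,1,1,1,1,1,1,1,1,1,1,1,1,1).

Computing H_k = (kernel of ∂_k) / (image of ∂_{k+1}):

  H_0: rank C_0 − rank ∂_1 = 8 − 7 = 1, and the invariant factors of ∂_1 are all 1, so H_0 = Z.
  H_1: rank ker ∂_1 − rank ∂_2 = (24 − 7) − 15 = 2, and the invariant factors of ∂_2 are all 1, so H_1 = Z^2.
  H_2: rank ker ∂_2 − rank ∂_3 = (16 − 15) − 0 = 1, and there is no ∂_3, so H_2 = Z.

(K is a triangulation of the torus T^2.)

H_0 ≅ Z,  H_1 ≅ Z^2,  H_2 ≅ Z.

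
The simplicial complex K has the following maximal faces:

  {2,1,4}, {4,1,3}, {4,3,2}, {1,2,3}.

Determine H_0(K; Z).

K has 4 vertices, 6 edges, 4 triangles.
rank ∂_0 = 0, rank ∂_1 = 3 ⇒ b_0 = 4 − 0 − 3 = 1; all invariant factors of ∂_1 are 1 so no torsion. So H_0 ≅ Z.

H_0 = Z.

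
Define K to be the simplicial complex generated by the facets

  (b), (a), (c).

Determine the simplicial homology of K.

H_0 = Z^3.

Fix the vertex order a < b < c and write every simplex with vertices in increasing order. Then dim K = 0 and the simplices of K are:

  0-simplices (3): a, b, c

so the chain groups are C_0 ≅ Z^3.

Computing H_k = (kernel of ∂_k) / (image of ∂_{k+1}):

  H_0: rank C_0 − rank ∂_1 = 3 − 0 = 3, and there is no ∂_1, so H_0 ≅ Z^3.

(K is a triangulation of a set of 3 points.)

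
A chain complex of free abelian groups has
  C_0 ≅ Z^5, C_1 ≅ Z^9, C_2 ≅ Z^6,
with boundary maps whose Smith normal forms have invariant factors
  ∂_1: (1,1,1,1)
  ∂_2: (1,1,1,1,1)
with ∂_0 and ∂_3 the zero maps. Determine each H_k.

H_0 = Z,  H_1 = 0,  H_2 = Z.

H_0: b_0 = 5 − 0 − 4 = 1; torsion from ∂_1 factors > 1: none. So H_0 = Z.
H_1: b_1 = 9 − 4 − 5 = 0; torsion from ∂_2 factors > 1: none. So H_1 = 0.
H_2: b_2 = 6 − 5 − 0 = 1; torsion from ∂_3 factors > 1: none. So H_2 = Z.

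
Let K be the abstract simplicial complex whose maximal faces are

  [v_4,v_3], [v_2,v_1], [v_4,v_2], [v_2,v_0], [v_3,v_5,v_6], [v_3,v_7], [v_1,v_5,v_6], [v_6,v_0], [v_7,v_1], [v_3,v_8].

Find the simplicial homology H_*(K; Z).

H_0 = Z,  H_1 = Z^3,  H_2 = 0.

Take the total order v_0 < v_1 < v_2 < v_3 < v_4 < v_5 < v_6 < v_7 < v_8 on the vertex set. Then K (dimension 2) consists of the simplices:

  0-simplices (9): [v_0], [v_1], [v_2], [v_3], [v_4], [v_5], [v_6], [v_7], [v_8]
  1-simplices (13): [v_0,v_2], [v_0,v_6], [v_1,v_2], [v_1,v_5], [v_1,v_6], [v_1,v_7], [v_2,v_4], [v_3,v_4], [v_3,v_5], [v_3,v_6], [v_3,v_7], [v_3,v_8], [v_5,v_6]
  2-simplices (2): [v_1,v_5,v_6], [v_3,v_5,v_6]

Hence C_0 ≅ Z^9, C_1 ≅ Z^13, C_2 ≅ Z^2.

Boundary ∂_1: C_1 → C_0 is given by ∂[p,q] = [q] − [p]. For instance
  ∂[v_2,v_4] = [v_4] − [v_2].
This gives a 9×13 integer matrix of rank 8; reducing to Smith normal form yields diagonal entries (1,1,1,1,1,1,1,1).

The boundary map ∂_2: C_2 → C_1 acts by ∂[p,q,r] = [q,r] − [p,r] + [p,q]. For instance
  ∂[v_3,v_5,v_6] = [v_5,v_6] − [v_3,v_6] + [v_3,v_5],
  ∂[v_1,v_5,v_6] = [v_5,v_6] − [v_1,v_6] + [v_1,v_5].
As a 13×2 matrix over Z this has rank 2, with invariant factors (1,1).

Now H_k = ker ∂_k / im ∂_{k+1}, so:

  H_0: rank C_0 − rank ∂_1 = 9 − 8 = 1, and the invariant factors of ∂_1 are all 1, so H_0 = Z.
  H_1: rank ker ∂_1 − rank ∂_2 = (13 − 8) − 2 = 3, and the invariant factors of ∂_2 are all 1, so H_1 = Z^3.
  H_2: rank ker ∂_2 − rank ∂_3 = (2 − 2) − 0 = 0, and there is no ∂_3, so H_2 = 0.

As a check, the Euler characteristic is 9 − 13 + 2 = -2, which agrees with 1 − 3 + 0 = -2.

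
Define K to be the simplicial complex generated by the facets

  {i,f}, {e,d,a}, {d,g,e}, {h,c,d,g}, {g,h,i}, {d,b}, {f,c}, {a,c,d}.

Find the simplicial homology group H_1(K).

H_1 = Z.

We work with the vertex ordering a < b < c < d < e < f < g < h < i. The simplices of K, each written with vertices in increasing order, are:

  0-simplices (9): a, b, c, d, e, f, g, h, i
  1-simplices (16): ac, ad, ae, bd, cd, cf, cg, ch, de, dg, dh, eg, fi, gh, gi, hi
  2-simplices (8): acd, ade, cdg, cdh, cgh, deg, dgh, ghi
  3-simplices (1): cdgh

giving chain groups C_0 ≅ Z^9, C_1 ≅ Z^16, C_2 ≅ Z^8, C_3 ≅ Z^1.

The boundary map ∂_1: C_1 → C_0 is given by ∂[p,q] = [q] − [p].
The resulting 9×16 matrix has rank 8, and its Smith normal form has invariant factors (1,1,1,1,1,1,1,1).

The boundary map ∂_2: C_2 → C_1 acts by ∂[p,q,r] = [q,r] − [p,r] + [p,q]. For instance
  ∂ghi = hi − gi + gh,
  ∂cgh = gh − ch + cg.
The resulting 16×8 matrix has rank 7, and its Smith normal form has invariant factors (1,1,1,1,1,1,1).

∂_3: C_3 → C_2 sends each 3-simplex σ to the alternating sum Σ_i (−1)^i (σ with its i-th vertex removed). For instance
  ∂cdgh = dgh − cgh + cdh − cdg.
As a 8×1 matrix over Z this has rank 1, with invariant factors (1).

Computing H_k = (kernel of ∂_k) / (image of ∂_{k+1}):

  H_1: rank ker ∂_1 − rank ∂_2 = (16 − 8) − 7 = 1, and the invariant factors of ∂_2 are all 1, so H_1 = Z.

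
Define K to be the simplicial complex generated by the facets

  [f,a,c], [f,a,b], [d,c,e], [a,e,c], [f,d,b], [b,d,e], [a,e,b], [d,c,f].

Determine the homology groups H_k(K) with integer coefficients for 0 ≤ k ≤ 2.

H_0 = Z,  H_1 = 0,  H_2 = Z.

Fix the vertex order a < b < c < d < e < f and write every simplex with vertices in increasing order. Then dim K = 2 and the simplices of K are:

  0-simplices (6): a, b, c, d, e, f
  1-simplices (12): ab, ac, ae, af, bd, be, bf, cd, ce, cf, de, df
  2-simplices (8): abe, abf, ace, acf, bde, bdf, cde, cdf

so the chain groups are C_0 ≅ Z^6, C_1 ≅ Z^12, C_2 ≅ Z^8.

Boundary ∂_1: C_1 → C_0 sends each edge [p,q] (with p < q) to q − p. For instance
  ∂ce = e − c.
As a 6×12 matrix over Z this has rank 5, with invariant factors (1,1,1,1,1).

The boundary map ∂_2: C_2 → C_1 acts by ∂[p,q,r] = [q,r] − [p,r] + [p,q]. For instance
  ∂acf = cf − af + ac,
  ∂abe = be − ae + ab.
The 12×8 boundary matrix has rank 7 and Smith normal form diag(1,1,1,1,1,1,1).

Reading off H_k = ker ∂_k / im ∂_{k+1}:

  H_0: rank C_0 − rank ∂_1 = 6 − 5 = 1, and the invariant factors of ∂_1 are all 1, so H_0 ≅ Z.
  H_1: rank ker ∂_1 − rank ∂_2 = (12 − 5) − 7 = 0, and the invariant factors of ∂_2 are all 1, so H_1 ≅ 0.
  H_2: rank ker ∂_2 − rank ∂_3 = (8 − 7) − 0 = 1, and there is no ∂_3, so H_2 ≅ Z.

As a check, the Euler characteristic is 6 − 12 + 8 = 2, which agrees with 1 − 0 + 1 = 2.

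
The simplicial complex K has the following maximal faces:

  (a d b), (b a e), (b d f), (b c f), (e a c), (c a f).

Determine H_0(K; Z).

H_0 ≅ Z.

Take the total order a < b < c < d < e < f on the vertex set. Then K (dimension 2) consists of the simplices:

  0-simplices (6): a, b, c, d, e, f
  1-simplices (12): ab, ac, ad, ae, af, bc, bd, be, bf, ce, cf, df
  2-simplices (6): abd, abe, ace, acf, bcf, bdf

so the chain groups are C_0 ≅ Z^6, C_1 ≅ Z^12, C_2 ≅ Z^6.

Boundary ∂_1: C_1 → C_0 is given by ∂[p,q] = [q] − [p]. For instance
  ∂cf = f − c.
The resulting 6×12 matrix has rank 5, and its Smith normal form has invariant factors (1,1,1,1,1).

∂_2: C_2 → C_1 maps a triangle to the signed sum of its edges. For instance
  ∂abe = be − ae + ab,
  ∂bcf = cf − bf + bc.
This gives a 12×6 integer matrix of rank 6; reducing to Smith normal form yields diagonal entries (1,1,1,1,1,1).

Now H_k = ker ∂_k / im ∂_{k+1}, so:

  H_0: rank C_0 − rank ∂_1 = 6 − 5 = 1, and the invariant factors of ∂_1 are all 1, so H_0 = Z.

(K is a triangulation of the cylinder S^1 x I.)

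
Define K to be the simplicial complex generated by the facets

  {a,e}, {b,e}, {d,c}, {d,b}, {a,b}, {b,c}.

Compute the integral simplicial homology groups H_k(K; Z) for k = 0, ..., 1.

We work with the vertex ordering a < b < c < d < e. The simplices of K, each written with vertices in increasing order, are:

  0-simplices (5): a, b, c, d, e
  1-simplices (6): ab, ae, bc, bd, be, cd

so the chain groups are C_0 ≅ Z^5, C_1 ≅ Z^6.

Boundary ∂_1: C_1 → C_0 is given by ∂[p,q] = [q] − [p]. For instance
  ∂bd = d − b.
The resulting 5×6 matrix has rank 4, and its Smith normal form has invariant factors (1,1,1,1).

Computing H_k = (kernel of ∂_k) / (image of ∂_{k+1}):

  H_0: rank C_0 − rank ∂_1 = 5 − 4 = 1, and the invariant factors of ∂_1 are all 1, so H_0 = Z.
  H_1: rank ker ∂_1 − rank ∂_2 = (6 − 4) − 0 = 2, and there is no ∂_2, so H_1 = Z^2.

As a check, the Euler characteristic is 5 − 6 = -1, which agrees with 1 − 2 = -1.
(K is a triangulation of a wedge of 2 circles.)

H_0 = Z,  H_1 = Z^2.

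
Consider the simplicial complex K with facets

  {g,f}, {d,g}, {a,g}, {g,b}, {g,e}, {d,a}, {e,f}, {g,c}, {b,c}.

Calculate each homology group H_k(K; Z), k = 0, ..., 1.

K has 7 vertices, 9 edges.
rank ∂_0 = 0, rank ∂_1 = 6 ⇒ b_0 = 7 − 0 − 6 = 1; all invariant factors of ∂_1 are 1 so no torsion. So H_0 = Z.
rank ∂_1 = 6, rank ∂_2 = 0 ⇒ b_1 = 9 − 6 − 0 = 3. So H_1 = Z^3.

H_0 = Z,  H_1 = Z^3.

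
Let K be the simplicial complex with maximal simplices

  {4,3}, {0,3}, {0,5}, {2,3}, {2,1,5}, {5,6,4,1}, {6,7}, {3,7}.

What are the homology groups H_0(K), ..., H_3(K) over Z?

Take the total order 0 < 1 < 2 < 3 < 4 < 5 < 6 < 7 on the vertex set. Then K (dimension 3) consists of the simplices:

  0-simplices (8): [0], [1], [2], [3], [4], [5], [6], [7]
  1-simplices (14): [0,3], [0,5], [1,2], [1,4], [1,5], [1,6], [2,3], [2,5], [3,4], [3,7], [4,5], [4,6], [5,6], [6,7]
  2-simplices (5): [1,2,5], [1,4,5], [1,4,6], [1,5,6], [4,5,6]
  3-simplices (1): [1,4,5,6]

giving chain groups C_0 ≅ Z^8, C_1 ≅ Z^14, C_2 ≅ Z^5, C_3 ≅ Z^1.

∂_1: C_1 → C_0 sends each edge [p,q] (with p < q) to q − p. For instance
  ∂[1,4] = [4] − [1].
The resulting 8×14 matrix has rank 7, and its Smith normal form has invariant factors (1,1,1,1,1,1,1).

∂_2: C_2 → C_1 maps a triangle to the signed sum of its edges. For instance
  ∂[1,4,6] = [4,6] − [1,6] + [1,4],
  ∂[4,5,6] = [5,6] − [4,6] + [4,5].
As a 14×5 matrix over Z this has rank 4, with invariant factors (1,1,1,1).

Boundary ∂_3: C_3 → C_2 sends each 3-simplex σ to the alternating sum Σ_i (−1)^i (σ with its i-th vertex removed). For instance
  ∂[1,4,5,6] = [4,5,6] − [1,5,6] + [1,4,6] − [1,4,5].
This gives a 5×1 integer matrix of rank 1; reducing to Smith normal form yields diagonal entries (1).

Computing H_k = (kernel of ∂_k) / (image of ∂_{k+1}):

  H_0: rank C_0 − rank ∂_1 = 8 − 7 = 1, and the invariant factors of ∂_1 are all 1, so H_0 = Z.
  H_1: rank ker ∂_1 − rank ∂_2 = (14 − 7) − 4 = 3, and the invariant factors of ∂_2 are all 1, so H_1 = Z^3.
  H_2: rank ker ∂_2 − rank ∂_3 = (5 − 4) − 1 = 0, and the invariant factors of ∂_3 are all 1, so H_2 = 0.
  H_3: rank ker ∂_3 − rank ∂_4 = (1 − 1) − 0 = 0, and there is no ∂_4, so H_3 = 0.

H_0 ≅ Z,  H_1 ≅ Z^3,  H_2 = 0,  H_3 = 0.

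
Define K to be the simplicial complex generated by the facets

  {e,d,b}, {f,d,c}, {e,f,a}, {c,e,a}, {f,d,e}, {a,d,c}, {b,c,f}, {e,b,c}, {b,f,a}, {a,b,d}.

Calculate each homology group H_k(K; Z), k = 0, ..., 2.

H_0 = Z,  H_1 = Z/2,  H_2 = 0.

Take the total order a < b < c < d < e < f on the vertex set. Then K (dimension 2) consists of the simplices:

  0-simplices (6): a, b, c, d, e, f
  1-simplices (15): ab, ac, ad, ae, af, bc, bd, be, bf, cd, ce, cf, de, df, ef
  2-simplices (10): abd, abf, acd, ace, aef, bce, bcf, bde, cdf, def

Hence C_0 ≅ Z^6, C_1 ≅ Z^15, C_2 ≅ Z^10.

Boundary ∂_1: C_1 → C_0 maps an edge to its endpoints' difference, ∂[p,q] = q − p.
This gives a 6×15 integer matrix of rank 5; reducing to Smith normal form yields diagonal entries (1,1,1,1,1).

The boundary map ∂_2: C_2 → C_1 acts by ∂[p,q,r] = [q,r] − [p,r] + [p,q]. For instance
  ∂bde = de − be + bd,
  ∂ace = ce − ae + ac.
This gives a 15×10 integer matrix of rank 10; reducing to Smith normal form yields diagonal entries (1,1,1,1,1,1,1,1,1,2).

Computing H_k = (kernel of ∂_k) / (image of ∂_{k+1}):

  H_0: rank C_0 − rank ∂_1 = 6 − 5 = 1, and the invariant factors of ∂_1 are all 1, so H_0 = Z.
  H_1: rank ker ∂_1 − rank ∂_2 = (15 − 5) − 10 = 0, and ∂_2 has invariant factor 2 > 1, so H_1 = Z/2.
  H_2: rank ker ∂_2 − rank ∂_3 = (10 − 10) − 0 = 0, and there is no ∂_3, so H_2 = 0.

As a check, the Euler characteristic is 6 − 15 + 10 = 1, which agrees with 1 − 0 + 0 = 1.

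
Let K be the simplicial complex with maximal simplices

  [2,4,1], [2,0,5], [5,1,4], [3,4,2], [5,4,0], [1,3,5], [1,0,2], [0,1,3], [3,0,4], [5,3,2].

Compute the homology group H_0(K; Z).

H_0 ≅ Z.

Take the total order 0 < 1 < 2 < 3 < 4 < 5 on the vertex set. Then K (dimension 2) consists of the simplices:

  0-simplices (6): [0], [1], [2], [3], [4], [5]
  1-simplices (15): [0,1], [0,2], [0,3], [0,4], [0,5], [1,2], [1,3], [1,4], [1,5], [2,3], [2,4], [2,5], [3,4], [3,5], [4,5]
  2-simplices (10): [0,1,2], [0,1,3], [0,2,5], [0,3,4], [0,4,5], [1,2,4], [1,3,5], [1,4,5], [2,3,4], [2,3,5]

giving chain groups C_0 ≅ Z^6, C_1 ≅ Z^15, C_2 ≅ Z^10.

The boundary map ∂_1: C_1 → C_0 maps an edge to its endpoints' difference, ∂[p,q] = q − p.
This gives a 6×15 integer matrix of rank 5; reducing to Smith normal form yields diagonal entries (1,1,1,1,1).

Boundary ∂_2: C_2 → C_1 acts by ∂[p,q,r] = [q,r] − [p,r] + [p,q]. For instance
  ∂[0,2,5] = [2,5] − [0,5] + [0,2],
  ∂[1,4,5] = [4,5] − [1,5] + [1,4].
As a 15×10 matrix over Z this has rank 10, with invariant factors (1,1,1,1,1,1,1,1,1,2).

Computing H_k = (kernel of ∂_k) / (image of ∂_{k+1}):

  H_0: rank C_0 − rank ∂_1 = 6 − 5 = 1, and the invariant factors of ∂_1 are all 1, so H_0 = Z.

(K is a triangulation of the real projective plane RP^2.)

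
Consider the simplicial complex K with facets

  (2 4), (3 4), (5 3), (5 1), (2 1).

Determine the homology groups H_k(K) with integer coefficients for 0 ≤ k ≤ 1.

H_0 ≅ Z,  H_1 ≅ Z.

Order the vertices as 1 < 2 < 3 < 4 < 5. Listing each simplex with vertices in this order, K has dimension 1 with simplices:

  0-simplices (5): [1], [2], [3], [4], [5]
  1-simplices (5): [1,2], [1,5], [2,4], [3,4], [3,5]

Hence C_0 ≅ Z^5, C_1 ≅ Z^5.

The boundary map ∂_1: C_1 → C_0 maps an edge to its endpoints' difference, ∂[p,q] = q − p.
The 5×5 boundary matrix has rank 4 and Smith normal form diag(1,1,1,1).

Computing H_k = (kernel of ∂_k) / (image of ∂_{k+1}):

  H_0: rank C_0 − rank ∂_1 = 5 − 4 = 1, and the invariant factors of ∂_1 are all 1, so H_0 = Z.
  H_1: rank ker ∂_1 − rank ∂_2 = (5 − 4) − 0 = 1, and there is no ∂_2, so H_1 = Z.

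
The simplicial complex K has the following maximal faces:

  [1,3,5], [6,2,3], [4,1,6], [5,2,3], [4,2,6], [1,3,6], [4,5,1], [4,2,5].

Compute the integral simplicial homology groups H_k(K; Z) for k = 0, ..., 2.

Order the vertices as 1 < 2 < 3 < 4 < 5 < 6. Listing each simplex with vertices in this order, K has dimension 2 with simplices:

  0-simplices (6): [1], [2], [3], [4], [5], [6]
  1-simplices (12): [1,3], [1,4], [1,5], [1,6], [2,3], [2,4], [2,5], [2,6], [3,5], [3,6], [4,5], [4,6]
  2-simplices (8): [1,3,5], [1,3,6], [1,4,5], [1,4,6], [2,3,5], [2,3,6], [2,4,5], [2,4,6]

giving chain groups C_0 ≅ Z^6, C_1 ≅ Z^12, C_2 ≅ Z^8.

Boundary ∂_1: C_1 → C_0 maps an edge to its endpoints' difference, ∂[p,q] = q − p. For instance
  ∂[4,5] = [5] − [4].
The 6×12 boundary matrix has rank 5 and Smith normal form diag(1,1,1,1,1).

Boundary ∂_2: C_2 → C_1 acts by ∂[p,q,r] = [q,r] − [p,r] + [p,q]. For instance
  ∂[2,3,5] = [3,5] − [2,5] + [2,3],
  ∂[2,3,6] = [3,6] − [2,6] + [2,3].
The resulting 12×8 matrix has rank 7, and its Smith normal form has invariant factors (1,1,1,1,1,1,1).

Computing H_k = (kernel of ∂_k) / (image of ∂_{k+1}):

  H_0: rank C_0 − rank ∂_1 = 6 − 5 = 1, and the invariant factors of ∂_1 are all 1, so H_0 = Z.
  H_1: rank ker ∂_1 − rank ∂_2 = (12 − 5) − 7 = 0, and the invariant factors of ∂_2 are all 1, so H_1 = 0.
  H_2: rank ker ∂_2 − rank ∂_3 = (8 − 7) − 0 = 1, and there is no ∂_3, so H_2 = Z.

As a check, the Euler characteristic is 6 − 12 + 8 = 2, which agrees with 1 − 0 + 1 = 2.

H_0 ≅ Z,  H_1 = 0,  H_2 ≅ Z.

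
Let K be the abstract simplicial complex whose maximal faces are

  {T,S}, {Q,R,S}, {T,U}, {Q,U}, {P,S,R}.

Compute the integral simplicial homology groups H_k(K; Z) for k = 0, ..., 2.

Fix the vertex order P < Q < R < S < T < U and write every simplex with vertices in increasing order. Then dim K = 2 and the simplices of K are:

  0-simplices (6): P, Q, R, S, T, U
  1-simplices (8): PR, PS, QR, QS, QU, RS, ST, TU
  2-simplices (2): PRS, QRS

so the chain groups are C_0 ≅ Z^6, C_1 ≅ Z^8, C_2 ≅ Z^2.

Boundary ∂_1: C_1 → C_0 maps an edge to its endpoints' difference, ∂[p,q] = q − p.
The 6×8 boundary matrix has rank 5 and Smith normal form diag(1,1,1,1,1).

The boundary map ∂_2: C_2 → C_1 maps a triangle to the signed sum of its edges. For instance
  ∂QRS = RS − QS + QR,
  ∂PRS = RS − PS + PR.
The 8×2 boundary matrix has rank 2 and Smith normal form diag(1,1).

Reading off H_k = ker ∂_k / im ∂_{k+1}:

  H_0: rank C_0 − rank ∂_1 = 6 − 5 = 1, and the invariant factors of ∂_1 are all 1, so H_0 = Z.
  H_1: rank ker ∂_1 − rank ∂_2 = (8 − 5) − 2 = 1, and the invariant factors of ∂_2 are all 1, so H_1 = Z.
  H_2: rank ker ∂_2 − rank ∂_3 = (2 − 2) − 0 = 0, and there is no ∂_3, so H_2 = 0.

As a check, the Euler characteristic is 6 − 8 + 2 = 0, which agrees with 1 − 1 + 0 = 0.

H_0 = Z,  H_1 = Z,  H_2 = 0.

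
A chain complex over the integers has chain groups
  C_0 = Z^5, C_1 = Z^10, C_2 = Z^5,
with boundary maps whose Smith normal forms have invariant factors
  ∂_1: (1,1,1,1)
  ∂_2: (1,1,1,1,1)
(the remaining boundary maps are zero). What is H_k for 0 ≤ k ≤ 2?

H_0 ≅ Z,  H_1 ≅ Z,  H_2 = 0.

H_0: b_0 = 5 − 0 − 4 = 1; torsion from ∂_1 factors > 1: none. So H_0 ≅ Z.
H_1: b_1 = 10 − 4 − 5 = 1; torsion from ∂_2 factors > 1: none. So H_1 ≅ Z.
H_2: b_2 = 5 − 5 − 0 = 0; torsion from ∂_3 factors > 1: none. So H_2 ≅ 0.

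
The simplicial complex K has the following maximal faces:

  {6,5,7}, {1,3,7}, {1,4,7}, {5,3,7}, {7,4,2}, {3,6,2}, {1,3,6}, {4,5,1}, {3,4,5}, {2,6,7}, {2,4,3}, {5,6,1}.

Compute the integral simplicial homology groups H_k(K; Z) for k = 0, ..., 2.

H_0 = Z,  H_1 = Z/2Z,  H_2 = 0.

Fix the vertex order 1 < 2 < 3 < 4 < 5 < 6 < 7 and write every simplex with vertices in increasing order. Then dim K = 2 and the simplices of K are:

  0-simplices (7): [1], [2], [3], [4], [5], [6], [7]
  1-simplices (18): [1,3], [1,4], [1,5], [1,6], [1,7], [2,3], [2,4], [2,6], [2,7], [3,4], [3,5], [3,6], [3,7], [4,5], [4,7], [5,6], [5,7], [6,7]
  2-simplices (12): [1,3,6], [1,3,7], [1,4,5], [1,4,7], [1,5,6], [2,3,4], [2,3,6], [2,4,7], [2,6,7], [3,4,5], [3,5,7], [5,6,7]

giving chain groups C_0 ≅ Z^7, C_1 ≅ Z^18, C_2 ≅ Z^12.

Boundary ∂_1: C_1 → C_0 maps an edge to its endpoints' difference, ∂[p,q] = q − p. For instance
  ∂[4,5] = [5] − [4].
The resulting 7×18 matrix has rank 6, and its Smith normal form has invariant factors (1,1,1,1,1,1).

The boundary map ∂_2: C_2 → C_1 maps a triangle to the signed sum of its edges. For instance
  ∂[1,4,7] = [4,7] − [1,7] + [1,4],
  ∂[2,6,7] = [6,7] − [2,7] + [2,6].
As a 18×12 matrix over Z this has rank 12, with invariant factors (1,1,1,1,1,1,1,1,1,1,1,2).

From H_k ≅ ker(∂_k) / im(∂_{k+1}) we obtain:

  H_0: rank C_0 − rank ∂_1 = 7 − 6 = 1, and the invariant factors of ∂_1 are all 1, so H_0 ≅ Z.
  H_1: rank ker ∂_1 − rank ∂_2 = (18 − 6) − 12 = 0, and ∂_2 has invariant factor 2 > 1, so H_1 ≅ Z/2Z.
  H_2: rank ker ∂_2 − rank ∂_3 = (12 − 12) − 0 = 0, and there is no ∂_3, so H_2 ≅ 0.

As a check, the Euler characteristic is 7 − 18 + 12 = 1, which agrees with 1 − 0 + 0 = 1.
(K is a triangulation of the real projective plane RP^2.)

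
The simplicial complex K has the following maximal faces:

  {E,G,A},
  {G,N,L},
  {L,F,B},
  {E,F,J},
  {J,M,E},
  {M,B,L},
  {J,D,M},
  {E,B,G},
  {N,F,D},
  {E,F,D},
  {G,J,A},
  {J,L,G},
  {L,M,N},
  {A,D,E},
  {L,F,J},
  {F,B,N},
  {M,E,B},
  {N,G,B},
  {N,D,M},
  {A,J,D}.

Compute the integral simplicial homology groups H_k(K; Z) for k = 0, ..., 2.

H_0 = Z,  H_1 = Z ⊕ Z/2Z,  H_2 = 0.

Order the vertices as A < B < D < E < F < G < J < L < M < N. Listing each simplex with vertices in this order, K has dimension 2 with simplices:

  0-simplices (10): A, B, D, E, F, G, J, L, M, N
  1-simplices (30): AD, AE, AG, AJ, BE, BF, BG, BL, BM, BN, DE, DF, DJ, DM, DN, EF, EG, EJ, EM, FJ, FL, FN, GJ, GL, GN, JL, JM, LM, LN, MN
  2-simplices (20): ADE, ADJ, AEG, AGJ, BEG, BEM, BFL, BFN, BGN, BLM, DEF, DFN, DJM, DMN, EFJ, EJM, FJL, GJL, GLN, LMN

so the chain groups are C_0 ≅ Z^10, C_1 ≅ Z^30, C_2 ≅ Z^20.

∂_1: C_1 → C_0 is given by ∂[p,q] = [q] − [p]. For instance
  ∂FN = N − F.
The 10×30 boundary matrix has rank 9 and Smith normal form diag(1,1,1,1,1,1,1,1,1).

∂_2: C_2 → C_1 acts by ∂[p,q,r] = [q,r] − [p,r] + [p,q]. For instance
  ∂AGJ = GJ − AJ + AG,
  ∂FJL = JL − FL + FJ.
This gives a 30×20 integer matrix of rank 20; reducing to Smith normal form yields diagonal entries (1,1,1,1,1,1,1,1,1,1,1,1,1,1,1,1,1,1,1,2).

From H_k ≅ ker(∂_k) / im(∂_{k+1}) we obtain:

  H_0: rank C_0 − rank ∂_1 = 10 − 9 = 1, and the invariant factors of ∂_1 are all 1, so H_0 = Z.
  H_1: rank ker ∂_1 − rank ∂_2 = (30 − 9) − 20 = 1, and ∂_2 has invariant factor 2 > 1, so H_1 = Z ⊕ Z/2Z.
  H_2: rank ker ∂_2 − rank ∂_3 = (20 − 20) − 0 = 0, and there is no ∂_3, so H_2 = 0.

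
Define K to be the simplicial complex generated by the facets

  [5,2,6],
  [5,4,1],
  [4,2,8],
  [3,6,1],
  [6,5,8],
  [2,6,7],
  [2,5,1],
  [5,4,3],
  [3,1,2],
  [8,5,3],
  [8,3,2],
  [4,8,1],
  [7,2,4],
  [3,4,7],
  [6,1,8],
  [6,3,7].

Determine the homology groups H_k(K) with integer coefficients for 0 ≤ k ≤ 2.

Order the vertices as 1 < 2 < 3 < 4 < 5 < 6 < 7 < 8. Listing each simplex with vertices in this order, K has dimension 2 with simplices:

  0-simplices (8): [1], [2], [3], [4], [5], [6], [7], [8]
  1-simplices (24): (24 of them)
  2-simplices (16): [1,2,3], [1,2,5], [1,3,6], [1,4,5], [1,4,8], [1,6,8], [2,3,8], [2,4,7], [2,4,8], [2,5,6], [2,6,7], [3,4,5], [3,4,7], [3,5,8], [3,6,7], [5,6,8]

Hence C_0 ≅ Z^8, C_1 ≅ Z^24, C_2 ≅ Z^16.

∂_1: C_1 → C_0 sends each edge [p,q] (with p < q) to q − p. For instance
  ∂[1,4] = [4] − [1].
As a 8×24 matrix over Z this has rank 7, with invariant factors (1,1,1,1,1,1,1).

The boundary map ∂_2: C_2 → C_1 sends each 2-simplex [p,q,r] to [q,r] − [p,r] + [p,q]. For instance
  ∂[5,6,8] = [6,8] − [5,8] + [5,6],
  ∂[2,3,8] = [3,8] − [2,8] + [2,3].
This gives a 24×16 integer matrix of rank 15; reducing to Smith normal form yields diagonal entries (1,1,1,1,1,1,1,1,1,1,1,1,1,1,1).

Computing H_k = (kernel of ∂_k) / (image of ∂_{k+1}):

  H_0: rank C_0 − rank ∂_1 = 8 − 7 = 1, and the invariant factors of ∂_1 are all 1, so H_0 ≅ Z.
  H_1: rank ker ∂_1 − rank ∂_2 = (24 − 7) − 15 = 2, and the invariant factors of ∂_2 are all 1, so H_1 ≅ Z^2.
  H_2: rank ker ∂_2 − rank ∂_3 = (16 − 15) − 0 = 1, and there is no ∂_3, so H_2 ≅ Z.

H_0 ≅ Z,  H_1 ≅ Z^2,  H_2 ≅ Z.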